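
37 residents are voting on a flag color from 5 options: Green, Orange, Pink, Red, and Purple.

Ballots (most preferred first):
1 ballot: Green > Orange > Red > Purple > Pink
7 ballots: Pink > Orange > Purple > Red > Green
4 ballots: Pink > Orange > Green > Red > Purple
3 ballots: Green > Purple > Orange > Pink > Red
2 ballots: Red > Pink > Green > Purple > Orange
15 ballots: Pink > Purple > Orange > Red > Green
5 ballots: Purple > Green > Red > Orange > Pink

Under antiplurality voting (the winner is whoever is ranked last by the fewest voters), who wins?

Orange

Last-place votes: Green 22, Orange 2, Pink 6, Red 3, Purple 4.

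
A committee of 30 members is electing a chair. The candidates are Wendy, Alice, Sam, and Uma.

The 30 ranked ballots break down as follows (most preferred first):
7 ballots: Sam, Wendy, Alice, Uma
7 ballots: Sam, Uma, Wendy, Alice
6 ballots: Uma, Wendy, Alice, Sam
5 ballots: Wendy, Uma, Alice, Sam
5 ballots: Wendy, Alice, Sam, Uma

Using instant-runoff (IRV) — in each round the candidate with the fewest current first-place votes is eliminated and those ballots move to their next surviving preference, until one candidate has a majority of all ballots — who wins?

Round 1: Wendy 10, Alice 0, Sam 14, Uma 6. Alice eliminated.
Round 2: Wendy 10, Sam 14, Uma 6. Uma eliminated.
Round 3: Wendy 16, Sam 14. Wendy has a majority (≥16).

Wendy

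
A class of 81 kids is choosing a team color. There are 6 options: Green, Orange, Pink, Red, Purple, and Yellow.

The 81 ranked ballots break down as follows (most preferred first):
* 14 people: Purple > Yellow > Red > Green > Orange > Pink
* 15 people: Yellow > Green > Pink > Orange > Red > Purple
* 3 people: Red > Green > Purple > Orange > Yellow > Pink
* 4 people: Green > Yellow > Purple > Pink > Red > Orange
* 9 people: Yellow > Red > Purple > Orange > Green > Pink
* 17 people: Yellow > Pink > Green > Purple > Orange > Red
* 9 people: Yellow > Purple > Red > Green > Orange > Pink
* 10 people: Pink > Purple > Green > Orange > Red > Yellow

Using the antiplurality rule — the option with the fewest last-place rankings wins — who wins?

Green

Last-place votes: Green 0, Orange 4, Pink 35, Red 17, Purple 15, Yellow 10.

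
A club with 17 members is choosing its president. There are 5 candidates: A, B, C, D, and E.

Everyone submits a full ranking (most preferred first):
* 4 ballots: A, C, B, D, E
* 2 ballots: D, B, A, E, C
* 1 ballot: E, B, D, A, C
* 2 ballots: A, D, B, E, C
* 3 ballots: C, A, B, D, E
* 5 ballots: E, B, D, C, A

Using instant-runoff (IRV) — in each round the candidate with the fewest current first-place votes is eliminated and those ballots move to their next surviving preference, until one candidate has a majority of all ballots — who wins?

Round 1: A 6, B 0, C 3, D 2, E 6. B eliminated.
Round 2: A 6, C 3, D 2, E 6. D eliminated.
Round 3: A 8, C 3, E 6. C eliminated.
Round 4: A 11, E 6. A has a majority (≥9).

A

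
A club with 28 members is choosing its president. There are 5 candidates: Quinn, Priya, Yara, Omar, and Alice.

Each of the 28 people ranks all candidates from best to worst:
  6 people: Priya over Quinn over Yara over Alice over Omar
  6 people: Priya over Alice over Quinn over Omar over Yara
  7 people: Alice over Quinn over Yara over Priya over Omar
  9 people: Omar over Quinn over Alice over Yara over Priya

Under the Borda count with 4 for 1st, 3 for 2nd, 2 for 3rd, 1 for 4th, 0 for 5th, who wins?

Quinn: 6×3 + 6×2 + 7×3 + 9×3 = 78
Priya: 6×4 + 6×4 + 7×1 + 9×0 = 55
Yara: 6×2 + 6×0 + 7×2 + 9×1 = 35
Omar: 6×0 + 6×1 + 7×0 + 9×4 = 42
Alice: 6×1 + 6×3 + 7×4 + 9×2 = 70

Quinn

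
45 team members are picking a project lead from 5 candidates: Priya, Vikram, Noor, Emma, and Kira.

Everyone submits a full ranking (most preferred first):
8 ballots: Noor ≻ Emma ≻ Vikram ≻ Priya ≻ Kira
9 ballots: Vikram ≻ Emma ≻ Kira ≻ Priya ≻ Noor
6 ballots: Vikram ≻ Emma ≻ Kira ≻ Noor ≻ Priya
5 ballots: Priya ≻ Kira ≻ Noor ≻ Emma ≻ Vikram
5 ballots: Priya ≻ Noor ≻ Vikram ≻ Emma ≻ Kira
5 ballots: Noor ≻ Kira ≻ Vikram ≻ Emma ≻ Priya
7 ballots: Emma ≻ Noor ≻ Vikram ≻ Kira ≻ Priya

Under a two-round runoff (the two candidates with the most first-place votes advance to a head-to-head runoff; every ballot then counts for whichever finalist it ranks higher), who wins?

Noor

Round 1 first-place votes: Priya 10, Vikram 15, Noor 13, Emma 7, Kira 0. Vikram and Noor advance.
Runoff: Vikram is ranked above Noor on 15 ballots, Noor above Vikram on 30.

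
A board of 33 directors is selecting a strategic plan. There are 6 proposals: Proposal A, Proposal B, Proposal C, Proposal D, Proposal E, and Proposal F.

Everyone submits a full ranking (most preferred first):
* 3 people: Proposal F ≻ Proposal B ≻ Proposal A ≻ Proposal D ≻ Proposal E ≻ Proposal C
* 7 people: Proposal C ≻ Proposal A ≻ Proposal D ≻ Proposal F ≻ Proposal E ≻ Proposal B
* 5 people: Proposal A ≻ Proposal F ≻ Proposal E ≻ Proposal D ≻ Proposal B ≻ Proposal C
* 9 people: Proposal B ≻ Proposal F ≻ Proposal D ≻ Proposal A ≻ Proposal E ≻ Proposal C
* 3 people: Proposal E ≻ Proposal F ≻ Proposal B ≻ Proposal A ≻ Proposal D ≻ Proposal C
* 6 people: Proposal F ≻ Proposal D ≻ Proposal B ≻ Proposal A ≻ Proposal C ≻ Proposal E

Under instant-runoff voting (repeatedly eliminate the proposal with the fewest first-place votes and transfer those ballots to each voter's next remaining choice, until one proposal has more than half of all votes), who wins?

Proposal F

Round 1: Proposal A 5, Proposal B 9, Proposal C 7, Proposal D 0, Proposal E 3, Proposal F 9. Proposal D eliminated.
Round 2: Proposal A 5, Proposal B 9, Proposal C 7, Proposal E 3, Proposal F 9. Proposal E eliminated.
Round 3: Proposal A 5, Proposal B 9, Proposal C 7, Proposal F 12. Proposal A eliminated.
Round 4: Proposal B 9, Proposal C 7, Proposal F 17. Proposal F has a majority (≥17).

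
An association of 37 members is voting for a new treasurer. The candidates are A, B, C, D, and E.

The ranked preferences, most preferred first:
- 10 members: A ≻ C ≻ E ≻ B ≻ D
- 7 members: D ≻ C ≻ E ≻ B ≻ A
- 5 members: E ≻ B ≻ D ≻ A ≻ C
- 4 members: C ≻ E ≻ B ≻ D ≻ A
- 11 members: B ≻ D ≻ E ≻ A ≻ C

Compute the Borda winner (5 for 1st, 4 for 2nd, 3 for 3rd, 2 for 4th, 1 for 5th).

A: 10×5 + 7×1 + 5×2 + 4×1 + 11×2 = 93
B: 10×2 + 7×2 + 5×4 + 4×3 + 11×5 = 121
C: 10×4 + 7×4 + 5×1 + 4×5 + 11×1 = 104
D: 10×1 + 7×5 + 5×3 + 4×2 + 11×4 = 112
E: 10×3 + 7×3 + 5×5 + 4×4 + 11×3 = 125

E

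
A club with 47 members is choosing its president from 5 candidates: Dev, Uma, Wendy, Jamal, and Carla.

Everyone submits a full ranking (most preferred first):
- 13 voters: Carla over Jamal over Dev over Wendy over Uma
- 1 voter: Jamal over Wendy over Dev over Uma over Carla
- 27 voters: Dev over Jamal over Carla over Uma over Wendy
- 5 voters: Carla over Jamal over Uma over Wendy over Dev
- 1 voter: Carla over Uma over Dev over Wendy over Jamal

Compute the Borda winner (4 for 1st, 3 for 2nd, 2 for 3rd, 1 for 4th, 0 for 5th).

Jamal

Dev: 13×2 + 1×2 + 27×4 + 5×0 + 1×2 = 138
Uma: 13×0 + 1×1 + 27×1 + 5×2 + 1×3 = 41
Wendy: 13×1 + 1×3 + 27×0 + 5×1 + 1×1 = 22
Jamal: 13×3 + 1×4 + 27×3 + 5×3 + 1×0 = 139
Carla: 13×4 + 1×0 + 27×2 + 5×4 + 1×4 = 130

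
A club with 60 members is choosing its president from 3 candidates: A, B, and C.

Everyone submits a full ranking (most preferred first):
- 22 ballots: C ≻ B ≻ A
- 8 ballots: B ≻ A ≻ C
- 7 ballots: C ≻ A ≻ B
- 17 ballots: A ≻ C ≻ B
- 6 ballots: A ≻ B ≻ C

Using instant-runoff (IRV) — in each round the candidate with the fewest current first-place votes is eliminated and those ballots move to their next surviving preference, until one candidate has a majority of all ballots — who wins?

A

Round 1: A 23, B 8, C 29. B eliminated.
Round 2: A 31, C 29. A has a majority (≥31).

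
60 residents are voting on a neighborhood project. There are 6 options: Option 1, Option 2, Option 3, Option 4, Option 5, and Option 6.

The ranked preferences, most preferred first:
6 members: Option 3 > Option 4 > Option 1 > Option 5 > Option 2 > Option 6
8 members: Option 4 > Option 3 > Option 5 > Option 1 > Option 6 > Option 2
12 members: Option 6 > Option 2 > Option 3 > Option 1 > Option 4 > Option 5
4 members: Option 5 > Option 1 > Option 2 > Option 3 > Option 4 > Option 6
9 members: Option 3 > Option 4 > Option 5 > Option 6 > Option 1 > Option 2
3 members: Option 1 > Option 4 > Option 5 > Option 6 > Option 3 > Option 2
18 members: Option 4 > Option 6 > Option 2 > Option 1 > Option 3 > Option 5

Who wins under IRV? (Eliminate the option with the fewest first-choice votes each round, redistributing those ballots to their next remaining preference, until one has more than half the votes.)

Round 1: Option 1 3, Option 2 0, Option 3 15, Option 4 26, Option 5 4, Option 6 12. Option 2 eliminated.
Round 2: Option 1 3, Option 3 15, Option 4 26, Option 5 4, Option 6 12. Option 1 eliminated.
Round 3: Option 3 15, Option 4 29, Option 5 4, Option 6 12. Option 5 eliminated.
Round 4: Option 3 19, Option 4 29, Option 6 12. Option 6 eliminated.
Round 5: Option 3 31, Option 4 29. Option 3 has a majority (≥31).

Option 3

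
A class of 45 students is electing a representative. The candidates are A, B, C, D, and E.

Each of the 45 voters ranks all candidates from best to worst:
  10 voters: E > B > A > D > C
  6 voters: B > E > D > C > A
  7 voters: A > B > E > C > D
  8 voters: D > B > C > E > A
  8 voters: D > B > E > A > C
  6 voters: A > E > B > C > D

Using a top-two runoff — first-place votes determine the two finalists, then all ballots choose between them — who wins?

A

Round 1 first-place votes: A 13, B 6, C 0, D 16, E 10. D and A advance.
Runoff: D is ranked above A on 22 ballots, A above D on 23.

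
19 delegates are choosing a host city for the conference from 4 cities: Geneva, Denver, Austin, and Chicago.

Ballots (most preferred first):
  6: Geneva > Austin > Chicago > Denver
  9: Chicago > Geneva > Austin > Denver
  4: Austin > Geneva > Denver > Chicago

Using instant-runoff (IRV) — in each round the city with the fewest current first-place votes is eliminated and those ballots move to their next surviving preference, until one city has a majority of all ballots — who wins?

Round 1: Geneva 6, Denver 0, Austin 4, Chicago 9. Denver eliminated.
Round 2: Geneva 6, Austin 4, Chicago 9. Austin eliminated.
Round 3: Geneva 10, Chicago 9. Geneva has a majority (≥10).

Geneva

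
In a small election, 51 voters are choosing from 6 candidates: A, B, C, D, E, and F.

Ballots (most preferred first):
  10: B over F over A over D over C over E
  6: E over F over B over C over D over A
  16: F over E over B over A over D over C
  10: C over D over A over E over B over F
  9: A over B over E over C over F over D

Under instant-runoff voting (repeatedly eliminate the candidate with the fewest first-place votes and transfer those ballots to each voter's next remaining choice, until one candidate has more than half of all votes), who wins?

Round 1: A 9, B 10, C 10, D 0, E 6, F 16. D eliminated.
Round 2: A 9, B 10, C 10, E 6, F 16. E eliminated.
Round 3: A 9, B 10, C 10, F 22. A eliminated.
Round 4: B 19, C 10, F 22. C eliminated.
Round 5: B 29, F 22. B has a majority (≥26).

B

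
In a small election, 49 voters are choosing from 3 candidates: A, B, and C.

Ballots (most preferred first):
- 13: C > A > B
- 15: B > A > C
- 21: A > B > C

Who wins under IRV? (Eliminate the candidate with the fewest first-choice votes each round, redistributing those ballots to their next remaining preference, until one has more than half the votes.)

Round 1: A 21, B 15, C 13. C eliminated.
Round 2: A 34, B 15. A has a majority (≥25).

A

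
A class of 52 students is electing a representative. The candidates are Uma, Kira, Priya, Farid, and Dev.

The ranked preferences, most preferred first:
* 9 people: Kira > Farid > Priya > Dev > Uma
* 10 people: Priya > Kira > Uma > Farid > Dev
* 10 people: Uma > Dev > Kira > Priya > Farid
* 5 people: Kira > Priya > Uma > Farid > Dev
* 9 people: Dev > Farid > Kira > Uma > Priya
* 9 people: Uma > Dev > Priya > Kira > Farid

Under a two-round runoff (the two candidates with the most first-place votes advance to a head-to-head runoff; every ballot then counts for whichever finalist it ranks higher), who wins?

Round 1 first-place votes: Uma 19, Kira 14, Priya 10, Farid 0, Dev 9. Uma and Kira advance.
Runoff: Uma is ranked above Kira on 19 ballots, Kira above Uma on 33.

Kira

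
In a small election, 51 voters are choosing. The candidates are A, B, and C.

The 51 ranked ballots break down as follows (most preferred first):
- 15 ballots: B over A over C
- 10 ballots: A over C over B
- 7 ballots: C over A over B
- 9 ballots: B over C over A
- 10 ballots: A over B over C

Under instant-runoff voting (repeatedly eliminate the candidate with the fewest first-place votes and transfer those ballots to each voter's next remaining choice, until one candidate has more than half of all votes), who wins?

A

Round 1: A 20, B 24, C 7. C eliminated.
Round 2: A 27, B 24. A has a majority (≥26).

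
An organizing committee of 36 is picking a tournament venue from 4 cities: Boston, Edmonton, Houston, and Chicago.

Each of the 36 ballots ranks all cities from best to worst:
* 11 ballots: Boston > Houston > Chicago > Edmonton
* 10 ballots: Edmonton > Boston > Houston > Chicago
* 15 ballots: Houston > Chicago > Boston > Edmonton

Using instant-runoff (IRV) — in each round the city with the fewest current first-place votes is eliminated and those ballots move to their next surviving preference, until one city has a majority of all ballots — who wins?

Boston

Round 1: Boston 11, Edmonton 10, Houston 15, Chicago 0. Chicago eliminated.
Round 2: Boston 11, Edmonton 10, Houston 15. Edmonton eliminated.
Round 3: Boston 21, Houston 15. Boston has a majority (≥19).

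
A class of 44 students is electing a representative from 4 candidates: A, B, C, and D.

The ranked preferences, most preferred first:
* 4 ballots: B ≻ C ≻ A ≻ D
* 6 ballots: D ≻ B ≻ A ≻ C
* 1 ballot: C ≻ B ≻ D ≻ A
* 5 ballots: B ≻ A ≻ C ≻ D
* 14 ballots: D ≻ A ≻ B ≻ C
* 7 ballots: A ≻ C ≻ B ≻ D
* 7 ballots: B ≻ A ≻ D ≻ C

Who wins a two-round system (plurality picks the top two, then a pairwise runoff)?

B

Round 1 first-place votes: A 7, B 16, C 1, D 20. D and B advance.
Runoff: D is ranked above B on 20 ballots, B above D on 24.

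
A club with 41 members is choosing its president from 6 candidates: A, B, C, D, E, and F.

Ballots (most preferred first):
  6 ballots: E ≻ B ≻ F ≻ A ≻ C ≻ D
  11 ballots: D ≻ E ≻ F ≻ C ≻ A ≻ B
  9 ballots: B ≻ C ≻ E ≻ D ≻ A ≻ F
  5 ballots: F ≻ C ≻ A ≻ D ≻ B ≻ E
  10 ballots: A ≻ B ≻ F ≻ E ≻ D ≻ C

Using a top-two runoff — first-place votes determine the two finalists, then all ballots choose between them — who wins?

Round 1 first-place votes: A 10, B 9, C 0, D 11, E 6, F 5. D and A advance.
Runoff: D is ranked above A on 20 ballots, A above D on 21.

A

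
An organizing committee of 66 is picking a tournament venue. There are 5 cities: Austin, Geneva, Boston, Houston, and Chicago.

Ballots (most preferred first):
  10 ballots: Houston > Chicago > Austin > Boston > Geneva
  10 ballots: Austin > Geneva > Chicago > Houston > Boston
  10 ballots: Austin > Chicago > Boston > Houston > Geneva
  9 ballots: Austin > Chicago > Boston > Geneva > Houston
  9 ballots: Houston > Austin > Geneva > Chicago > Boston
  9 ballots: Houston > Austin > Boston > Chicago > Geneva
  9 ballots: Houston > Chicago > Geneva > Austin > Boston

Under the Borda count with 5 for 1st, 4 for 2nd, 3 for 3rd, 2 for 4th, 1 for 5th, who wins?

Austin: 10×3 + 10×5 + 10×5 + 9×5 + 9×4 + 9×4 + 9×2 = 265
Geneva: 10×1 + 10×4 + 10×1 + 9×2 + 9×3 + 9×1 + 9×3 = 141
Boston: 10×2 + 10×1 + 10×3 + 9×3 + 9×1 + 9×3 + 9×1 = 132
Houston: 10×5 + 10×2 + 10×2 + 9×1 + 9×5 + 9×5 + 9×5 = 234
Chicago: 10×4 + 10×3 + 10×4 + 9×4 + 9×2 + 9×2 + 9×4 = 218

Austin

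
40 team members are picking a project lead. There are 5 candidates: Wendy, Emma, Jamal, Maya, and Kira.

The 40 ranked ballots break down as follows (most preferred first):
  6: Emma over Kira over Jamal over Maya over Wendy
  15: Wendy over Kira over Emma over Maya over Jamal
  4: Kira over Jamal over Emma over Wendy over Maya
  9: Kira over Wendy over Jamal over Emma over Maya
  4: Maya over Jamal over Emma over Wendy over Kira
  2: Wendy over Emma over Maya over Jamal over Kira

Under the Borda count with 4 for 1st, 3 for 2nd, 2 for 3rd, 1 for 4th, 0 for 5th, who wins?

Kira

Wendy: 6×0 + 15×4 + 4×1 + 9×3 + 4×1 + 2×4 = 103
Emma: 6×4 + 15×2 + 4×2 + 9×1 + 4×2 + 2×3 = 85
Jamal: 6×2 + 15×0 + 4×3 + 9×2 + 4×3 + 2×1 = 56
Maya: 6×1 + 15×1 + 4×0 + 9×0 + 4×4 + 2×2 = 41
Kira: 6×3 + 15×3 + 4×4 + 9×4 + 4×0 + 2×0 = 115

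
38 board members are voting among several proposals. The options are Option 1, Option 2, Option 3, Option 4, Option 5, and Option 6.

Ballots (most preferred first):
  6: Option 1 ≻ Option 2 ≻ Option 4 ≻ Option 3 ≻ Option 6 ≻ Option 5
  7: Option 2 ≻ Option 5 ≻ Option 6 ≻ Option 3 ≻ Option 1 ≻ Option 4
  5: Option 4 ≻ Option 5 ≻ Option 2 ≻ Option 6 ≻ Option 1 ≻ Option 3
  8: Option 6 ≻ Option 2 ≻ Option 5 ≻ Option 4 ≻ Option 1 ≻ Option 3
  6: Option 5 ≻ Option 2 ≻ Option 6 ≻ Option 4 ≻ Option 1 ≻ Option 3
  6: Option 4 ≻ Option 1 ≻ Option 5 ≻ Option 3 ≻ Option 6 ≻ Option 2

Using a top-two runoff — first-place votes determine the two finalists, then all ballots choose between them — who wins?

Option 6

Round 1 first-place votes: Option 1 6, Option 2 7, Option 3 0, Option 4 11, Option 5 6, Option 6 8. Option 4 and Option 6 advance.
Runoff: Option 4 is ranked above Option 6 on 17 ballots, Option 6 above Option 4 on 21.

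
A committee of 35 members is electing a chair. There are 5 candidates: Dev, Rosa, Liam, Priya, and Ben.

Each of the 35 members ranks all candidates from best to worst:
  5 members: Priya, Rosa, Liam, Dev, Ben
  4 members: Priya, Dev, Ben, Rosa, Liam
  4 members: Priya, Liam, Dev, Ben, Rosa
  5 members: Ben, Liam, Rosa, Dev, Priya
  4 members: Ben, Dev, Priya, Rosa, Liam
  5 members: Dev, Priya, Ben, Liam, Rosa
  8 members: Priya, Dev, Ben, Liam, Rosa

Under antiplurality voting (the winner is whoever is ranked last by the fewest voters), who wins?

Dev

Last-place votes: Dev 0, Rosa 17, Liam 8, Priya 5, Ben 5.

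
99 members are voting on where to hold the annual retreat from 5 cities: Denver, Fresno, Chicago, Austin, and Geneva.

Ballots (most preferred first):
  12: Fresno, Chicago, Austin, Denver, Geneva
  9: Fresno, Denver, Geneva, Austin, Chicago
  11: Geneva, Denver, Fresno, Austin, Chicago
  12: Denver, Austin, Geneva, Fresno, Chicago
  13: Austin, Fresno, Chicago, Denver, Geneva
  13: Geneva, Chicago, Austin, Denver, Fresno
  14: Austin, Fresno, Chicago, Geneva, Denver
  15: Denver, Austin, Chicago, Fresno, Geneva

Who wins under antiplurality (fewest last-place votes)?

Austin

Last-place votes: Denver 14, Fresno 13, Chicago 32, Austin 0, Geneva 40.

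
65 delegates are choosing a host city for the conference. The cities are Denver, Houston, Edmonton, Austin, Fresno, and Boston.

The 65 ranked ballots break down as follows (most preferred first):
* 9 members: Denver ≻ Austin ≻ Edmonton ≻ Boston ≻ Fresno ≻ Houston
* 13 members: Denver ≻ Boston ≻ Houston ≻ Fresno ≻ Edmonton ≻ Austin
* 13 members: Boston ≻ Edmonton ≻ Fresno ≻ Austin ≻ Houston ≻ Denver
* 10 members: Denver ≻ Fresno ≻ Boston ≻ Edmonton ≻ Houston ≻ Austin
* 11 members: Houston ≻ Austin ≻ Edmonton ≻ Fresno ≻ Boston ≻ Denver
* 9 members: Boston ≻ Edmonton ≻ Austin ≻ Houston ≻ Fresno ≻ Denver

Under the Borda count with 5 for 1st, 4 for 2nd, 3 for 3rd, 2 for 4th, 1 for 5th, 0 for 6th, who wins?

Denver: 9×5 + 13×5 + 13×0 + 10×5 + 11×0 + 9×0 = 160
Houston: 9×0 + 13×3 + 13×1 + 10×1 + 11×5 + 9×2 = 135
Edmonton: 9×3 + 13×1 + 13×4 + 10×2 + 11×3 + 9×4 = 181
Austin: 9×4 + 13×0 + 13×2 + 10×0 + 11×4 + 9×3 = 133
Fresno: 9×1 + 13×2 + 13×3 + 10×4 + 11×2 + 9×1 = 145
Boston: 9×2 + 13×4 + 13×5 + 10×3 + 11×1 + 9×5 = 221

Boston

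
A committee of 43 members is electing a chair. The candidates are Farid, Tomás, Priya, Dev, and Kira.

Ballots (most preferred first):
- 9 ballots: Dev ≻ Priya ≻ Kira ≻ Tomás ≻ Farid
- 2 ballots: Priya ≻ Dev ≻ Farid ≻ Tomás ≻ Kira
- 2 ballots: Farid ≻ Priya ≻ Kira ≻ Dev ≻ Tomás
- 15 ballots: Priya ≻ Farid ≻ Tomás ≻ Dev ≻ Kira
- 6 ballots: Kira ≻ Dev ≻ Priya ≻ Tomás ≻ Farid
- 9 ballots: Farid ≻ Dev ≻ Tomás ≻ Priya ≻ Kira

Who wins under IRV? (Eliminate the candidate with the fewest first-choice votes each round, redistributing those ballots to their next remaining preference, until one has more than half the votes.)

Dev

Round 1: Farid 11, Tomás 0, Priya 17, Dev 9, Kira 6. Tomás eliminated.
Round 2: Farid 11, Priya 17, Dev 9, Kira 6. Kira eliminated.
Round 3: Farid 11, Priya 17, Dev 15. Farid eliminated.
Round 4: Priya 19, Dev 24. Dev has a majority (≥22).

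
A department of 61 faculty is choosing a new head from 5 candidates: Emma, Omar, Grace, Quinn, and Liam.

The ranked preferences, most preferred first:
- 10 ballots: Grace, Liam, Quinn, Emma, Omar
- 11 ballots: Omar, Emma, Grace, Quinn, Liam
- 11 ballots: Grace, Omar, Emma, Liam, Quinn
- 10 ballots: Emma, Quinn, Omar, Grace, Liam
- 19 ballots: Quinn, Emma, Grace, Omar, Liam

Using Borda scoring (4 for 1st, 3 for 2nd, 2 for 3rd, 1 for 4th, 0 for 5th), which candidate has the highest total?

Emma: 10×1 + 11×3 + 11×2 + 10×4 + 19×3 = 162
Omar: 10×0 + 11×4 + 11×3 + 10×2 + 19×1 = 116
Grace: 10×4 + 11×2 + 11×4 + 10×1 + 19×2 = 154
Quinn: 10×2 + 11×1 + 11×0 + 10×3 + 19×4 = 137
Liam: 10×3 + 11×0 + 11×1 + 10×0 + 19×0 = 41

Emma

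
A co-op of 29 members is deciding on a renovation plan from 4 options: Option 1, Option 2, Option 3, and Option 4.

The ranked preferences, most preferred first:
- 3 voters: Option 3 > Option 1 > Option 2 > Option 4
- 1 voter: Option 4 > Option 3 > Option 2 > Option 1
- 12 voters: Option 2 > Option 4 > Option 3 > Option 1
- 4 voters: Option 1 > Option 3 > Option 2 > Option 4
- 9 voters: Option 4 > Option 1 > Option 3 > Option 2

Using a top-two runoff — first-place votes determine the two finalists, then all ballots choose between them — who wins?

Round 1 first-place votes: Option 1 4, Option 2 12, Option 3 3, Option 4 10. Option 2 and Option 4 advance.
Runoff: Option 2 is ranked above Option 4 on 19 ballots, Option 4 above Option 2 on 10.

Option 2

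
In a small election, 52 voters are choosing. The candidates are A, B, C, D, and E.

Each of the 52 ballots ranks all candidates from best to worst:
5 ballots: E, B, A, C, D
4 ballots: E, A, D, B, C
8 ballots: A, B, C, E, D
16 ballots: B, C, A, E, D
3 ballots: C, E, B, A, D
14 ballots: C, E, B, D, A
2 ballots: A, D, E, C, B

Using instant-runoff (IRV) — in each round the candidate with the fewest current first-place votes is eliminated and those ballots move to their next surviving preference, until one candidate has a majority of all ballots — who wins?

Round 1: A 10, B 16, C 17, D 0, E 9. D eliminated.
Round 2: A 10, B 16, C 17, E 9. E eliminated.
Round 3: A 14, B 21, C 17. A eliminated.
Round 4: B 33, C 19. B has a majority (≥27).

B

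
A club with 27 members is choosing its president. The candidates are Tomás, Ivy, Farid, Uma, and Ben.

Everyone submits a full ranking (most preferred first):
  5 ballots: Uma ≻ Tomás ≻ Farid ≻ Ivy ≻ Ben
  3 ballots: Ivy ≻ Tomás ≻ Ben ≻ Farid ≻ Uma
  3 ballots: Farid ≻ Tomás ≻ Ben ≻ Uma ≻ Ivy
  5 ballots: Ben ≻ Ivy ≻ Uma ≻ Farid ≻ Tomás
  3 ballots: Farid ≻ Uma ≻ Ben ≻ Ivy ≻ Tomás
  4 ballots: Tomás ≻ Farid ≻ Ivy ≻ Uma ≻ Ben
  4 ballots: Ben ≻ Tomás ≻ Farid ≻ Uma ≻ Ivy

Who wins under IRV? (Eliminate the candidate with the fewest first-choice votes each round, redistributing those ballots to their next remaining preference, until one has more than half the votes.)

Tomás

Round 1: Tomás 4, Ivy 3, Farid 6, Uma 5, Ben 9. Ivy eliminated.
Round 2: Tomás 7, Farid 6, Uma 5, Ben 9. Uma eliminated.
Round 3: Tomás 12, Farid 6, Ben 9. Farid eliminated.
Round 4: Tomás 15, Ben 12. Tomás has a majority (≥14).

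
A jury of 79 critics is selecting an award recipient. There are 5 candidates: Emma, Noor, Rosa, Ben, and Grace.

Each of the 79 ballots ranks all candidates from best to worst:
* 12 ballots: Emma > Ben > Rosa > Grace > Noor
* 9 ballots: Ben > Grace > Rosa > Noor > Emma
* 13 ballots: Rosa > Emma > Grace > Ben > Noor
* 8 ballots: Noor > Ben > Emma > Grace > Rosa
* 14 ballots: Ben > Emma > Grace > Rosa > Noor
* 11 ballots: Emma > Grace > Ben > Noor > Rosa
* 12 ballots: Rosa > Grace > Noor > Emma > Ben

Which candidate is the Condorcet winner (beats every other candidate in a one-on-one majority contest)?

Emma vs Noor: 50–29
Emma vs Rosa: 45–34
Emma vs Ben: 48–31
Emma vs Grace: 58–21
Emma beats every other candidate.

Emma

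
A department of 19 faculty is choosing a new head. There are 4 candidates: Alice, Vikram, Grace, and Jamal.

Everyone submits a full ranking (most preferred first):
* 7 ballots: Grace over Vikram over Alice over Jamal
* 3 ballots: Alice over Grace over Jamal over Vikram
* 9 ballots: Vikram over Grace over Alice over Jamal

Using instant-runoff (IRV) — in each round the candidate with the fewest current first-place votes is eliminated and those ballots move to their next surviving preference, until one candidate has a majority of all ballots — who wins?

Round 1: Alice 3, Vikram 9, Grace 7, Jamal 0. Jamal eliminated.
Round 2: Alice 3, Vikram 9, Grace 7. Alice eliminated.
Round 3: Vikram 9, Grace 10. Grace has a majority (≥10).

Grace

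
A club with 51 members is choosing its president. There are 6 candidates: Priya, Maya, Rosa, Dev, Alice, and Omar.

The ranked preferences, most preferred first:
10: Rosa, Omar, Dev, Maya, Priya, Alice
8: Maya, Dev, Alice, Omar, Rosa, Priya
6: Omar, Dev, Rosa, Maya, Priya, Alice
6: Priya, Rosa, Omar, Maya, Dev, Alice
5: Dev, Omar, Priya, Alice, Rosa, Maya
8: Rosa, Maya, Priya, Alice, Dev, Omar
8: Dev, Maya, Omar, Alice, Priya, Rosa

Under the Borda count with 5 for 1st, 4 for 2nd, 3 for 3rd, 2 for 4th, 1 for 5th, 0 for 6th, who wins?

Dev

Priya: 10×1 + 8×0 + 6×1 + 6×5 + 5×3 + 8×3 + 8×1 = 93
Maya: 10×2 + 8×5 + 6×2 + 6×2 + 5×0 + 8×4 + 8×4 = 148
Rosa: 10×5 + 8×1 + 6×3 + 6×4 + 5×1 + 8×5 + 8×0 = 145
Dev: 10×3 + 8×4 + 6×4 + 6×1 + 5×5 + 8×1 + 8×5 = 165
Alice: 10×0 + 8×3 + 6×0 + 6×0 + 5×2 + 8×2 + 8×2 = 66
Omar: 10×4 + 8×2 + 6×5 + 6×3 + 5×4 + 8×0 + 8×3 = 148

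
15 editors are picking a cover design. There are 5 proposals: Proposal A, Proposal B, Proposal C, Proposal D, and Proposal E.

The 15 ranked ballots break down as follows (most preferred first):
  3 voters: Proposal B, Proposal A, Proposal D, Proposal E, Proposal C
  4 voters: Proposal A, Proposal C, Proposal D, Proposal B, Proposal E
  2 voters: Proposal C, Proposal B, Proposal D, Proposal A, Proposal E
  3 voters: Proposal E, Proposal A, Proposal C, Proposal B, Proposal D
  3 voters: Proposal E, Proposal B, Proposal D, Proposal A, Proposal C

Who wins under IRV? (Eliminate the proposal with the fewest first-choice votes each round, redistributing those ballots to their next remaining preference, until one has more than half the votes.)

Proposal B

Round 1: Proposal A 4, Proposal B 3, Proposal C 2, Proposal D 0, Proposal E 6. Proposal D eliminated.
Round 2: Proposal A 4, Proposal B 3, Proposal C 2, Proposal E 6. Proposal C eliminated.
Round 3: Proposal A 4, Proposal B 5, Proposal E 6. Proposal A eliminated.
Round 4: Proposal B 9, Proposal E 6. Proposal B has a majority (≥8).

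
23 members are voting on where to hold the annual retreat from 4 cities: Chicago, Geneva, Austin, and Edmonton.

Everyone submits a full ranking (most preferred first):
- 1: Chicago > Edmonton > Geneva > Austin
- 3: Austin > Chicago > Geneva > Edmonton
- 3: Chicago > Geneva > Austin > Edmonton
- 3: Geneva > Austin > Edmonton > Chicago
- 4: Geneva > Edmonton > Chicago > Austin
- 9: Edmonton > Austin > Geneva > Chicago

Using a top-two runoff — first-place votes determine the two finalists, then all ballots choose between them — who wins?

Round 1 first-place votes: Chicago 4, Geneva 7, Austin 3, Edmonton 9. Edmonton and Geneva advance.
Runoff: Edmonton is ranked above Geneva on 10 ballots, Geneva above Edmonton on 13.

Geneva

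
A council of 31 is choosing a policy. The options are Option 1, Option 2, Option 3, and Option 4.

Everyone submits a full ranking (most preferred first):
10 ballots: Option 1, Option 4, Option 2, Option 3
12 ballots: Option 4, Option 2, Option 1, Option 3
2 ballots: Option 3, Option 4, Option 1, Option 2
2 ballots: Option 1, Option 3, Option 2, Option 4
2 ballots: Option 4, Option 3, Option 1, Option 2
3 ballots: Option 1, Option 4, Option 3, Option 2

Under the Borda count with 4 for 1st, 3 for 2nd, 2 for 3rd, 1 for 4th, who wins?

Option 1: 10×4 + 12×2 + 2×2 + 2×4 + 2×2 + 3×4 = 92
Option 2: 10×2 + 12×3 + 2×1 + 2×2 + 2×1 + 3×1 = 67
Option 3: 10×1 + 12×1 + 2×4 + 2×3 + 2×3 + 3×2 = 48
Option 4: 10×3 + 12×4 + 2×3 + 2×1 + 2×4 + 3×3 = 103

Option 4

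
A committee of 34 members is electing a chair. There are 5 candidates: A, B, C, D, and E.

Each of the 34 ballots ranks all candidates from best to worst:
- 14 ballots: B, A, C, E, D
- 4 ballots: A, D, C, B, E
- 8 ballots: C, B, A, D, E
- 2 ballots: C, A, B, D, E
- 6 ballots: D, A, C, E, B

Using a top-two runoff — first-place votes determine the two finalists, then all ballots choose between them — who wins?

Round 1 first-place votes: A 4, B 14, C 10, D 6, E 0. B and C advance.
Runoff: B is ranked above C on 14 ballots, C above B on 20.

C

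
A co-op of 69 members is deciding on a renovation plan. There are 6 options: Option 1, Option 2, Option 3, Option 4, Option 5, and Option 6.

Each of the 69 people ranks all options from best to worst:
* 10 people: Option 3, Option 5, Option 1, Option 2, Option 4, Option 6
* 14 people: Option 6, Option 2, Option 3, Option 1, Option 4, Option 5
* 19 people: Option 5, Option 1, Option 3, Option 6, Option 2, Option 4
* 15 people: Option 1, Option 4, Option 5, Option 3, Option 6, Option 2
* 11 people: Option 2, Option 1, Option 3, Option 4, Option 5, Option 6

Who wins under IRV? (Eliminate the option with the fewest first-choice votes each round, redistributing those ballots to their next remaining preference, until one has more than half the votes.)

Option 1

Round 1: Option 1 15, Option 2 11, Option 3 10, Option 4 0, Option 5 19, Option 6 14. Option 4 eliminated.
Round 2: Option 1 15, Option 2 11, Option 3 10, Option 5 19, Option 6 14. Option 3 eliminated.
Round 3: Option 1 15, Option 2 11, Option 5 29, Option 6 14. Option 2 eliminated.
Round 4: Option 1 26, Option 5 29, Option 6 14. Option 6 eliminated.
Round 5: Option 1 40, Option 5 29. Option 1 has a majority (≥35).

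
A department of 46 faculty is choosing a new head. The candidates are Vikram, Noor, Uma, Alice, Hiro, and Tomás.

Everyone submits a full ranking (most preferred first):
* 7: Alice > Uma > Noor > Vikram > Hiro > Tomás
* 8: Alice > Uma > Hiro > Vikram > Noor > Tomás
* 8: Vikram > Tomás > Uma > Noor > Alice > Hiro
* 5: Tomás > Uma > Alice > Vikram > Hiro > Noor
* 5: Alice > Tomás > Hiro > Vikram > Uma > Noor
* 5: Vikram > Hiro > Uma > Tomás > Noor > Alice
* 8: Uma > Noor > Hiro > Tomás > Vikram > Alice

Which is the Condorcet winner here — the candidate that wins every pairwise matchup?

Uma vs Vikram: 28–18
Uma vs Noor: 46–0
Uma vs Alice: 26–20
Uma vs Hiro: 36–10
Uma vs Tomás: 28–18
Uma beats every other candidate.

Uma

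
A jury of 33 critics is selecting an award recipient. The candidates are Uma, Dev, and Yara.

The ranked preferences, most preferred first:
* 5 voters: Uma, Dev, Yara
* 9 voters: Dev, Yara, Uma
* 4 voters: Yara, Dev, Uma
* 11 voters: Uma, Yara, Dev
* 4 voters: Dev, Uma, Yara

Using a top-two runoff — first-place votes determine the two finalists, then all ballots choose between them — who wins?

Round 1 first-place votes: Uma 16, Dev 13, Yara 4. Uma and Dev advance.
Runoff: Uma is ranked above Dev on 16 ballots, Dev above Uma on 17.

Dev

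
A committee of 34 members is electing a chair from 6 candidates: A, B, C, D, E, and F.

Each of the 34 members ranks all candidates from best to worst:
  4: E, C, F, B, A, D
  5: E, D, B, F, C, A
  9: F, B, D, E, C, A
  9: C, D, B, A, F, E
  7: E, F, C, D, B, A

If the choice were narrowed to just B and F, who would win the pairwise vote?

B is ranked above F on 14 ballots; F above B on 20.

F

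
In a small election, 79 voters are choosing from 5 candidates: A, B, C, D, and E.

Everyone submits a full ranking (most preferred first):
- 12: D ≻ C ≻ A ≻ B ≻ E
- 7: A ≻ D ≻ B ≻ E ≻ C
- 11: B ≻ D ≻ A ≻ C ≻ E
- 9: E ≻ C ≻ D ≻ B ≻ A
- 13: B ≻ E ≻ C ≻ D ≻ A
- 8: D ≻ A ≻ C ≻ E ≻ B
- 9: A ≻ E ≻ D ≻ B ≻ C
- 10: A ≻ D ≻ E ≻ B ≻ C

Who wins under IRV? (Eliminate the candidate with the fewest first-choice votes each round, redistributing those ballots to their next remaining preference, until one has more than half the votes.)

D

Round 1: A 26, B 24, C 0, D 20, E 9. C eliminated.
Round 2: A 26, B 24, D 20, E 9. E eliminated.
Round 3: A 26, B 24, D 29. B eliminated.
Round 4: A 26, D 53. D has a majority (≥40).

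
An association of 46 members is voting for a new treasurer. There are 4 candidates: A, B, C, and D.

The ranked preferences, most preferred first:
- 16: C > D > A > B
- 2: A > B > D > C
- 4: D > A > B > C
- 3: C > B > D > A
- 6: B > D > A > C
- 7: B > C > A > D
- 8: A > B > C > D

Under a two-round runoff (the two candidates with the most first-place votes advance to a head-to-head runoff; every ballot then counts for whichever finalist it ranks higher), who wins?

Round 1 first-place votes: A 10, B 13, C 19, D 4. C and B advance.
Runoff: C is ranked above B on 19 ballots, B above C on 27.

B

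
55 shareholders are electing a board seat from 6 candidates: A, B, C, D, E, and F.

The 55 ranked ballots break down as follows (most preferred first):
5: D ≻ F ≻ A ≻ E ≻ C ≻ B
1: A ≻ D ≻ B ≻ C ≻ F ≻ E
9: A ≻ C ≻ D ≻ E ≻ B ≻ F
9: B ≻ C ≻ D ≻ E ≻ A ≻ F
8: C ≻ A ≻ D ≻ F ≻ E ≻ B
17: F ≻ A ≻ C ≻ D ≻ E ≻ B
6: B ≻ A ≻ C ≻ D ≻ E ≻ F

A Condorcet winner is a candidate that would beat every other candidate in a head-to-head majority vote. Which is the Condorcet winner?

A vs B: 40–15
A vs C: 38–17
A vs D: 41–14
A vs E: 46–9
A vs F: 33–22
A beats every other candidate.

A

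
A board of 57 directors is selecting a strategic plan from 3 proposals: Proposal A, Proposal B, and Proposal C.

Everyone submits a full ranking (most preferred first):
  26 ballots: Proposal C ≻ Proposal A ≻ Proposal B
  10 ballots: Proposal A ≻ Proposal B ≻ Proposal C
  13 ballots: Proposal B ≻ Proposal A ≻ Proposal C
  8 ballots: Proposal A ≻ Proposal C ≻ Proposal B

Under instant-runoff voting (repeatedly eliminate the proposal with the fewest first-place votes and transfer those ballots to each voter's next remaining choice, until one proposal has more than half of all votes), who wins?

Round 1: Proposal A 18, Proposal B 13, Proposal C 26. Proposal B eliminated.
Round 2: Proposal A 31, Proposal C 26. Proposal A has a majority (≥29).

Proposal A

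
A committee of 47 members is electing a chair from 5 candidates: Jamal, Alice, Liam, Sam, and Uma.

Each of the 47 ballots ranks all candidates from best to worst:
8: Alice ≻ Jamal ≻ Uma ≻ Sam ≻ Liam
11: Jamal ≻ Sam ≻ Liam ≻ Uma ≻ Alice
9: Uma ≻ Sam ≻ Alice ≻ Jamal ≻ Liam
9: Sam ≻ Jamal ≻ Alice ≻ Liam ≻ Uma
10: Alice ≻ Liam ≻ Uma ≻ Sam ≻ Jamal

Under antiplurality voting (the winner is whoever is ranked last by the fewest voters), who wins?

Last-place votes: Jamal 10, Alice 11, Liam 17, Sam 0, Uma 9.

Sam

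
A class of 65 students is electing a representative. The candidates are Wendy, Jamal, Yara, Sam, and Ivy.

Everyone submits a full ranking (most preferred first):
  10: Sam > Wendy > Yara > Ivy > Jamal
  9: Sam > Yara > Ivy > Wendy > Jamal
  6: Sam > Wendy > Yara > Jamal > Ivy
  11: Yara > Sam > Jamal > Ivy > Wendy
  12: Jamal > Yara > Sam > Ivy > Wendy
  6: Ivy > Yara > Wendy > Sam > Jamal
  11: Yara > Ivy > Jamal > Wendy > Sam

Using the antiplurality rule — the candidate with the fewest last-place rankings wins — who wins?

Yara

Last-place votes: Wendy 23, Jamal 25, Yara 0, Sam 11, Ivy 6.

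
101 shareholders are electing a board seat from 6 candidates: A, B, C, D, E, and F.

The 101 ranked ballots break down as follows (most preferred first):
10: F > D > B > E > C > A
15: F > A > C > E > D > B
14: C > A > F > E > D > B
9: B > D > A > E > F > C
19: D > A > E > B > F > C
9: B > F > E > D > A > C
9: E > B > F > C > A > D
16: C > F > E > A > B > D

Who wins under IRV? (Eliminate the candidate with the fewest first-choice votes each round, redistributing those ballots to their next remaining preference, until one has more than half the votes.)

Round 1: A 0, B 18, C 30, D 19, E 9, F 25. A eliminated.
Round 2: B 18, C 30, D 19, E 9, F 25. E eliminated.
Round 3: B 27, C 30, D 19, F 25. D eliminated.
Round 4: B 46, C 30, F 25. F eliminated.
Round 5: B 56, C 45. B has a majority (≥51).

B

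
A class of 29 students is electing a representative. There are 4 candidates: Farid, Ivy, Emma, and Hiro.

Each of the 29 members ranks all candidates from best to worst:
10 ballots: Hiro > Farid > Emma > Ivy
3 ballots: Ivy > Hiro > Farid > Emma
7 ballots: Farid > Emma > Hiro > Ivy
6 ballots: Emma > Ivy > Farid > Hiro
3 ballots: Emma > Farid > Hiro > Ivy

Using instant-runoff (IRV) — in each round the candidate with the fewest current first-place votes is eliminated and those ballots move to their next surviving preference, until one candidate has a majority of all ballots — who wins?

Round 1: Farid 7, Ivy 3, Emma 9, Hiro 10. Ivy eliminated.
Round 2: Farid 7, Emma 9, Hiro 13. Farid eliminated.
Round 3: Emma 16, Hiro 13. Emma has a majority (≥15).

Emma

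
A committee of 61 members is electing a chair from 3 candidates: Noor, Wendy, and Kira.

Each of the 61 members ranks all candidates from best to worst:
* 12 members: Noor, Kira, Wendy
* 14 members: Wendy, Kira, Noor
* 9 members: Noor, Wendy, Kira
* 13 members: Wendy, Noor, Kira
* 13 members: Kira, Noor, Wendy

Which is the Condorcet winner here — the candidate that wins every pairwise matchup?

Noor

Noor vs Wendy: 34–27
Noor vs Kira: 34–27
Noor beats every other candidate.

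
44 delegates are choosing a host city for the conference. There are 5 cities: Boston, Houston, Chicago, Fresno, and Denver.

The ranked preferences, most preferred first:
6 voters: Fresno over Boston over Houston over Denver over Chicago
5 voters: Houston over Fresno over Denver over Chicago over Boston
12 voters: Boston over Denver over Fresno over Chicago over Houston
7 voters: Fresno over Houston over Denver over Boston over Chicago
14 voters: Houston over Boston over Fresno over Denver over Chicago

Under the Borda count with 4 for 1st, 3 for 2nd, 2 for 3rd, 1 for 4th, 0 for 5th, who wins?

Fresno

Boston: 6×3 + 5×0 + 12×4 + 7×1 + 14×3 = 115
Houston: 6×2 + 5×4 + 12×0 + 7×3 + 14×4 = 109
Chicago: 6×0 + 5×1 + 12×1 + 7×0 + 14×0 = 17
Fresno: 6×4 + 5×3 + 12×2 + 7×4 + 14×2 = 119
Denver: 6×1 + 5×2 + 12×3 + 7×2 + 14×1 = 80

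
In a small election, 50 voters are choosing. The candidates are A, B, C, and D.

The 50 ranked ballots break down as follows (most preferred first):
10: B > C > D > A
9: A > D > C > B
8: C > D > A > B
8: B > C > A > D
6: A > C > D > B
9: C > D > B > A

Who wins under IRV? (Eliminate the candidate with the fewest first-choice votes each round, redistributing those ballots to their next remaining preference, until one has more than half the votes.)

C

Round 1: A 15, B 18, C 17, D 0. D eliminated.
Round 2: A 15, B 18, C 17. A eliminated.
Round 3: B 18, C 32. C has a majority (≥26).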